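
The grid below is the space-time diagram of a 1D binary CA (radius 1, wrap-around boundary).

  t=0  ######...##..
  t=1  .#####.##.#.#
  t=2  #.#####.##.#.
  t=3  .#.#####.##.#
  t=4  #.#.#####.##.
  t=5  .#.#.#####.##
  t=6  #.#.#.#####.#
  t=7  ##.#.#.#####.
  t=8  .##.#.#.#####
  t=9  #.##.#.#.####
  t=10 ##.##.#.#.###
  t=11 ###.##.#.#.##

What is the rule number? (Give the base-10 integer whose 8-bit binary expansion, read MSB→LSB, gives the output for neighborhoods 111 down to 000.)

227

  ### -> #   bit 7 = 1  t=0,i=1
  ##. -> #   bit 6 = 1  t=0,i=5
  #.# -> #   bit 5 = 1  t=1,i=0
  #.. -> .   bit 4 = 0  t=0,i=6
  .## -> .   bit 3 = 0  t=0,i=0
  .#. -> .   bit 2 = 0  t=1,i=10
  ..# -> #   bit 1 = 1  t=0,i=8
  ... -> #   bit 0 = 1  t=0,i=7
  bits 11100011 = 227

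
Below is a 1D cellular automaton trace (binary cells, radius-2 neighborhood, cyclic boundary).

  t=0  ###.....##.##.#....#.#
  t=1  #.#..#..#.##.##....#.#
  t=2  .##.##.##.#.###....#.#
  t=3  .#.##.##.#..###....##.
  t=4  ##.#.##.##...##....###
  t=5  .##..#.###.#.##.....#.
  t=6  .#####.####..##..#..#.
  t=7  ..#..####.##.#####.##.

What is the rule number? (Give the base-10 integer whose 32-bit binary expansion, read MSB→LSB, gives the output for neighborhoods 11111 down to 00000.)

1054266481

  #####|.  b31=0 t=4,i=21
  ####.|.  b30=0 t=0,i=1
  ###.#|#  b29=1 t=4,i=1
  ###..|#  b28=1 t=0,i=2
  ##.##|#  b27=1 t=0,i=10
  ##.#.|#  b26=1 t=0,i=13
  ##..#|#  b25=1 t=3,i=21
  ##...|.  b24=0 t=0,i=3
  #.###|#  b23=1 t=0,i=21
  #.##.|#  b22=1 t=0,i=11
  #.#.#|.  b21=0 t=2,i=10
  #.#..|#  b20=1 t=0,i=14
  #..##|.  b19=0 t=3,i=11
  #..#.|#  b18=1 t=1,i=4
  #...#|#  b17=1 t=4,i=11
  #....|.  b16=0 t=0,i=4
  .####|#  b15=1 t=0,i=0
  .###.|#  b14=1 t=2,i=13
  .##.#|.  b13=0 t=0,i=9
  .##..|#  b12=1 t=1,i=14
  .#.##|.  b11=0 t=0,i=20
  .#.#.|#  b10=1 t=2,i=20
  .#..#|.  b9=0 t=1,i=3
  .#...|.  b8=0 t=0,i=15
  ..###|.  b7=0 t=3,i=12
  ..##.|#  b6=1 t=0,i=8
  ..#.#|#  b5=1 t=0,i=19
  ..#..|#  b4=1 t=1,i=5
  ...##|.  b3=0 t=0,i=7
  ...#.|.  b2=0 t=0,i=18
  ....#|.  b1=0 t=0,i=6
  .....|#  b0=1 t=0,i=5
  bits 00111110110101101101010001110001 = 1054266481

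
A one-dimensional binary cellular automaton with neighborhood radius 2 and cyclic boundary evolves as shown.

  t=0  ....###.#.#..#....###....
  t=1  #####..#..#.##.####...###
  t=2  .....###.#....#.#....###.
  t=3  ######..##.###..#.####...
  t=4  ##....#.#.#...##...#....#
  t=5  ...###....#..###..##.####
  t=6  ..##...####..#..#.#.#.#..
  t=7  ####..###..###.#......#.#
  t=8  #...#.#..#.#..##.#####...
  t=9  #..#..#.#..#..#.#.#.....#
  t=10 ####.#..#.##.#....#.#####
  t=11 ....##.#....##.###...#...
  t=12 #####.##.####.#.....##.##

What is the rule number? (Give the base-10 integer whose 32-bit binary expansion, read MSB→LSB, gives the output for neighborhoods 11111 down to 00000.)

236294367

  #####|.  b31=0 t=1,i=0
  ####.|.  b30=0 t=1,i=3
  ###.#|.  b29=0 t=0,i=6
  ###..|.  b28=0 t=0,i=20
  ##.##|#  b27=1 t=1,i=14
  ##.#.|#  b26=1 t=0,i=7
  ##..#|#  b25=1 t=1,i=5
  ##...|.  b24=0 t=0,i=21
  #.###|.  b23=0 t=1,i=15
  #.##.|.  b22=0 t=1,i=12
  #.#.#|.  b21=0 t=0,i=8
  #.#..|#  b20=1 t=0,i=10
  #..##|.  b19=0 t=3,i=7
  #..#.|#  b18=1 t=0,i=12
  #...#|.  b17=0 t=1,i=20
  #....|#  b16=1 t=0,i=15
  .####|#  b15=1 t=1,i=16
  .###.|.  b14=0 t=0,i=5
  .##.#|.  b13=0 t=1,i=13
  .##..|#  b12=1 t=4,i=15
  .#.##|.  b11=0 t=1,i=11
  .#.#.|.  b10=0 t=0,i=9
  .#..#|.  b9=0 t=0,i=11
  .#...|.  b8=0 t=0,i=14
  ..###|#  b7=1 t=0,i=4
  ..##.|#  b6=1 t=3,i=8
  ..#.#|.  b5=0 t=1,i=10
  ..#..|#  b4=1 t=0,i=13
  ...##|#  b3=1 t=0,i=3
  ...#.|#  b2=1 t=2,i=13
  ....#|#  b1=1 t=0,i=2
  .....|#  b0=1 t=0,i=0
  bits 00001110000101011001000011011111 = 236294367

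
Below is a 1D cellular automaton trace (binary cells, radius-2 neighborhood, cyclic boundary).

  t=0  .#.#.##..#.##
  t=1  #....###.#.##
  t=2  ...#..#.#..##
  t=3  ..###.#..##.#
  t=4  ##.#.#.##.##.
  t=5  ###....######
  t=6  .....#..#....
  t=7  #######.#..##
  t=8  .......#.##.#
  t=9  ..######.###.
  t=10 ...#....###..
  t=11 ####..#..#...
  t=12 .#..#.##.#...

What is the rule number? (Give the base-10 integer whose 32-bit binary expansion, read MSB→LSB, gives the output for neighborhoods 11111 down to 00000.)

248050231

  #####|.  b31=0 t=5,i=0
  ####.|.  b30=0 t=5,i=1
  ###.#|.  b29=0 t=1,i=7
  ###..|.  b28=0 t=1,i=0
  ##.##|#  b27=1 t=4,i=9
  ##.#.|#  b26=1 t=0,i=0
  ##..#|#  b25=1 t=0,i=7
  ##...|.  b24=0 t=1,i=1
  #.###|#  b23=1 t=1,i=11
  #.##.|#  b22=1 t=0,i=5
  #.#.#|.  b21=0 t=0,i=1
  #.#..|.  b20=0 t=2,i=8
  #..##|#  b19=1 t=2,i=10
  #..#.|.  b18=0 t=0,i=8
  #...#|.  b17=0 t=2,i=1
  #....|.  b16=0 t=1,i=2
  .####|#  b15=1 t=5,i=8
  .###.|#  b14=1 t=1,i=6
  .##.#|#  b13=1 t=0,i=12
  .##..|#  b12=1 t=0,i=6
  .#.##|.  b11=0 t=0,i=4
  .#.#.|.  b10=0 t=0,i=2
  .#..#|#  b9=1 t=2,i=4
  .#...|.  b8=0 t=6,i=9
  ..###|.  b7=0 t=1,i=5
  ..##.|.  b6=0 t=2,i=11
  ..#.#|#  b5=1 t=0,i=9
  ..#..|#  b4=1 t=2,i=3
  ...##|.  b3=0 t=1,i=4
  ...#.|#  b2=1 t=2,i=2
  ....#|#  b1=1 t=1,i=3
  .....|#  b0=1 t=6,i=0
  bits 00001110110010001111001000110111 = 248050231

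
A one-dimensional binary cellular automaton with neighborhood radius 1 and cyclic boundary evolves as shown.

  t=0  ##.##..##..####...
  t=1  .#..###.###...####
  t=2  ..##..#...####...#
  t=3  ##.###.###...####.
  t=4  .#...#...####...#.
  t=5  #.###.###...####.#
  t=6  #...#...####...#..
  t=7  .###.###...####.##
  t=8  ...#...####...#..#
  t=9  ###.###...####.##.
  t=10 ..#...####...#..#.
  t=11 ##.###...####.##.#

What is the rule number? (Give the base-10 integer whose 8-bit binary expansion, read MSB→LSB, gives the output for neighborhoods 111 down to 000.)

83

  ###|.  b7=0 t=0,i=12
  ##.|#  b6=1 t=0,i=1
  #.#|.  b5=0 t=0,i=2
  #..|#  b4=1 t=0,i=5
  .##|.  b3=0 t=0,i=0
  .#.|.  b2=0 t=1,i=1
  ..#|#  b1=1 t=0,i=6
  ...|#  b0=1 t=0,i=16
  bits 01010011 = 83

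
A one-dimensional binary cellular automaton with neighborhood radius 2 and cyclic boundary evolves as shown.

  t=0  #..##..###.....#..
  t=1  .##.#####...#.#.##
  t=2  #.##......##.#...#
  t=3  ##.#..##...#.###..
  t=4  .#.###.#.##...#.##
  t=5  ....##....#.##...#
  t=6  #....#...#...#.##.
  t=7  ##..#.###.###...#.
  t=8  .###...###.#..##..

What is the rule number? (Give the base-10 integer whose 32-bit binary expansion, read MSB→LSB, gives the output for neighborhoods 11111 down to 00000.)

  ##### -> .   bit 31 = 0  t=1,i=6
  ####. -> .   bit 30 = 0  t=1,i=7
  ###.# -> #   bit 29 = 1  t=4,i=5
  ###.. -> .   bit 28 = 0  t=0,i=9
  ##.## -> #   bit 27 = 1  t=1,i=0
  ##.#. -> .   bit 26 = 0  t=2,i=12
  ##..# -> #   bit 25 = 1  t=0,i=5
  ##... -> .   bit 24 = 0  t=0,i=10
  #.### -> .   bit 23 = 0  t=1,i=4
  #.##. -> .   bit 22 = 0  t=1,i=1
  #.#.# -> .   bit 21 = 0  t=1,i=14
  #.#.. -> #   bit 20 = 1  t=2,i=13
  #..## -> #   bit 19 = 1  t=0,i=2
  #..#. -> #   bit 18 = 1  t=0,i=17
  #...# -> #   bit 17 = 1  t=1,i=10
  #.... -> .   bit 16 = 0  t=0,i=11
  .#### -> .   bit 15 = 0  t=1,i=5
  .###. -> #   bit 14 = 1  t=0,i=8
  .##.# -> #   bit 13 = 1  t=1,i=2
  .##.. -> #   bit 12 = 1  t=0,i=4
  .#.## -> .   bit 11 = 0  t=1,i=15
  .#.#. -> #   bit 10 = 1  t=1,i=13
  .#..# -> #   bit 9 = 1  t=0,i=1
  .#... -> #   bit 8 = 1  t=2,i=14
  ..### -> #   bit 7 = 1  t=0,i=7
  ..##. -> .   bit 6 = 0  t=0,i=3
  ..#.# -> .   bit 5 = 0  t=1,i=12
  ..#.. -> .   bit 4 = 0  t=0,i=0
  ...## -> .   bit 3 = 0  t=2,i=9
  ...#. -> #   bit 2 = 1  t=0,i=14
  ....# -> .   bit 1 = 0  t=0,i=13
  ..... -> #   bit 0 = 1  t=0,i=12
  bits 00101010000111100111011110000101 = 706639749

706639749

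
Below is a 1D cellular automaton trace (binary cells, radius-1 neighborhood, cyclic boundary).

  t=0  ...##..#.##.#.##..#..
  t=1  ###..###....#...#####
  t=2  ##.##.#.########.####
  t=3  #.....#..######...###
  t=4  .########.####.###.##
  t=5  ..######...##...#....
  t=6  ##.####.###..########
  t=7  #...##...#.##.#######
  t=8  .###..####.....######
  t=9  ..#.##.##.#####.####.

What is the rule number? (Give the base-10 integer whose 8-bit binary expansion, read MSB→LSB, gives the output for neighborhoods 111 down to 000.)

151

  ### -> #   bit 7 = 1  t=1,i=0
  ##. -> .   bit 6 = 0  t=0,i=4
  #.# -> .   bit 5 = 0  t=0,i=8
  #.. -> #   bit 4 = 1  t=0,i=5
  .## -> .   bit 3 = 0  t=0,i=3
  .#. -> #   bit 2 = 1  t=0,i=7
  ..# -> #   bit 1 = 1  t=0,i=2
  ... -> #   bit 0 = 1  t=0,i=0
  bits 10010111 = 151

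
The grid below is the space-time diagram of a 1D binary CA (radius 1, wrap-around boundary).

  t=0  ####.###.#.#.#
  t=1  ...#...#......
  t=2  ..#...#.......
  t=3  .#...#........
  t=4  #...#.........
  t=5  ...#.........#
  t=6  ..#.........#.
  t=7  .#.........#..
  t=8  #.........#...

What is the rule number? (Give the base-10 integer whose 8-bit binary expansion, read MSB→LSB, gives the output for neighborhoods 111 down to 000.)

66

  ###|.  b7=0 t=0,i=0
  ##.|#  b6=1 t=0,i=3
  #.#|.  b5=0 t=0,i=4
  #..|.  b4=0 t=1,i=4
  .##|.  b3=0 t=0,i=5
  .#.|.  b2=0 t=0,i=9
  ..#|#  b1=1 t=1,i=2
  ...|.  b0=0 t=1,i=0
  bits 01000010 = 66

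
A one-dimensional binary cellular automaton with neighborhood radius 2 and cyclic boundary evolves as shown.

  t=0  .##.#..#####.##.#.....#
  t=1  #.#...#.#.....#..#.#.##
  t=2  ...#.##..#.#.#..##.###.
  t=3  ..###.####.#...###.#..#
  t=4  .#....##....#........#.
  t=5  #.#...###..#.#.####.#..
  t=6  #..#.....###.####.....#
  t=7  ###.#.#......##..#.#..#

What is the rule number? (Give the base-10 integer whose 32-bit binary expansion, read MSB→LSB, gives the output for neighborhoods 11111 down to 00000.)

  #####|.  b31=0 t=0,i=9
  ####.|.  b30=0 t=0,i=10
  ###.#|.  b29=0 t=0,i=11
  ###..|.  b28=0 t=2,i=21
  ##.##|.  b27=0 t=0,i=12
  ##.#.|.  b26=0 t=0,i=3
  ##..#|#  b25=1 t=2,i=7
  ##...|#  b24=1 t=2,i=22
  #.###|#  b23=1 t=1,i=21
  #.##.|.  b22=0 t=0,i=1
  #.#.#|#  b21=1 t=1,i=19
  #.#..|.  b20=0 t=0,i=4
  #..##|#  b19=1 t=0,i=6
  #..#.|#  b18=1 t=1,i=16
  #...#|.  b17=0 t=1,i=4
  #....|.  b16=0 t=0,i=18
  .####|#  b15=1 t=0,i=8
  .###.|.  b14=0 t=1,i=22
  .##.#|#  b13=1 t=0,i=2
  .##..|#  b12=1 t=2,i=6
  .#.##|#  b11=1 t=0,i=0
  .#.#.|.  b10=0 t=1,i=7
  .#..#|.  b9=0 t=0,i=5
  .#...|#  b8=1 t=0,i=17
  ..###|.  b7=0 t=0,i=7
  ..##.|#  b6=1 t=2,i=16
  ..#.#|#  b5=1 t=0,i=22
  ..#..|.  b4=0 t=1,i=14
  ...##|.  b3=0 t=3,i=14
  ...#.|#  b2=1 t=0,i=21
  ....#|.  b1=0 t=0,i=20
  .....|#  b0=1 t=0,i=19
  bits 00000011101011001011100101100101 = 61651301

61651301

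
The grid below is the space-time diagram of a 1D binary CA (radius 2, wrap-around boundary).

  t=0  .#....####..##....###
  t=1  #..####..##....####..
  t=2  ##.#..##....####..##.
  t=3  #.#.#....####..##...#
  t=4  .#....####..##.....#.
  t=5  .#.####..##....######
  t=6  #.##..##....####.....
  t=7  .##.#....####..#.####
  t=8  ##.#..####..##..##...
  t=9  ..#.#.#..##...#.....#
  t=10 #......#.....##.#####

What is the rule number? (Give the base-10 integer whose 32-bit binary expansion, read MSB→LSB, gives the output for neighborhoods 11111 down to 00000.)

  ##### -> .   bit 31 = 0  t=5,i=17
  ####. -> .   bit 30 = 0  t=0,i=8
  ###.# -> .   bit 29 = 0  t=0,i=20
  ###.. -> #   bit 28 = 1  t=0,i=9
  ##.## -> #   bit 27 = 1  t=2,i=20
  ##.#. -> #   bit 26 = 1  t=0,i=0
  ##..# -> #   bit 25 = 1  t=0,i=10
  ##... -> .   bit 24 = 0  t=0,i=14
  #.### -> #   bit 23 = 1  t=5,i=3
  #.##. -> #   bit 22 = 1  t=2,i=0
  #.#.# -> .   bit 21 = 0  t=3,i=2
  #.#.. -> .   bit 20 = 0  t=0,i=1
  #..## -> .   bit 19 = 0  t=0,i=11
  #..#. -> .   bit 18 = 0  t=1,i=20
  #...# -> .   bit 17 = 0  t=3,i=18
  #.... -> #   bit 16 = 1  t=0,i=3
  .#### -> .   bit 15 = 0  t=0,i=7
  .###. -> .   bit 14 = 0  t=0,i=19
  .##.# -> .   bit 13 = 0  t=2,i=1
  .##.. -> .   bit 12 = 0  t=0,i=13
  .#.## -> #   bit 11 = 1  t=5,i=2
  .#.#. -> .   bit 10 = 0  t=3,i=3
  .#..# -> #   bit 9 = 1  t=1,i=1
  .#... -> .   bit 8 = 0  t=0,i=2
  ..### -> #   bit 7 = 1  t=0,i=6
  ..##. -> .   bit 6 = 0  t=0,i=12
  ..#.# -> .   bit 5 = 0  t=6,i=0
  ..#.. -> #   bit 4 = 1  t=1,i=0
  ...## -> #   bit 3 = 1  t=0,i=5
  ...#. -> #   bit 2 = 1  t=4,i=18
  ....# -> #   bit 1 = 1  t=0,i=4
  ..... -> #   bit 0 = 1  t=4,i=16
  bits 00011110110000010000101010011111 = 515967647

515967647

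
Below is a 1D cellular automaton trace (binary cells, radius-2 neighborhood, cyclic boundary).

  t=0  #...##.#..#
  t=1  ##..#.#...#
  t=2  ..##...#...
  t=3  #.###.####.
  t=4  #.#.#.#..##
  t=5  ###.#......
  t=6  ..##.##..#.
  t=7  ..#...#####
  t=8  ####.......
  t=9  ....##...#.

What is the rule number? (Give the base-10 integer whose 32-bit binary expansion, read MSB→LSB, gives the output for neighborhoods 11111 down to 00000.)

  #####|.  b31=0 t=7,i=8
  ####.|.  b30=0 t=3,i=8
  ###.#|#  b29=1 t=3,i=4
  ###..|.  b28=0 t=1,i=1
  ##.##|.  b27=0 t=3,i=5
  ##.#.|#  b26=1 t=0,i=6
  ##..#|#  b25=1 t=1,i=2
  ##...|#  b24=1 t=0,i=1
  #.###|#  b23=1 t=3,i=2
  #.##.|.  b22=0 t=6,i=5
  #.#.#|#  b21=1 t=3,i=0
  #.#..|.  b20=0 t=0,i=7
  #..##|.  b19=0 t=0,i=9
  #..#.|#  b18=1 t=1,i=3
  #...#|.  b17=0 t=0,i=2
  #....|#  b16=1 t=2,i=9
  .####|.  b15=0 t=3,i=7
  .###.|.  b14=0 t=1,i=0
  .##.#|.  b13=0 t=0,i=5
  .##..|#  b12=1 t=0,i=0
  .#.##|.  b11=0 t=3,i=1
  .#.#.|.  b10=0 t=1,i=5
  .#..#|.  b9=0 t=0,i=8
  .#...|#  b8=1 t=1,i=7
  ..###|.  b7=0 t=1,i=10
  ..##.|#  b6=1 t=0,i=4
  ..#.#|.  b5=0 t=1,i=4
  ..#..|#  b4=1 t=2,i=7
  ...##|.  b3=0 t=0,i=3
  ...#.|#  b2=1 t=2,i=6
  ....#|#  b1=1 t=2,i=0
  .....|.  b0=0 t=2,i=10
  bits 00100111101001010001000101010110 = 665129302

665129302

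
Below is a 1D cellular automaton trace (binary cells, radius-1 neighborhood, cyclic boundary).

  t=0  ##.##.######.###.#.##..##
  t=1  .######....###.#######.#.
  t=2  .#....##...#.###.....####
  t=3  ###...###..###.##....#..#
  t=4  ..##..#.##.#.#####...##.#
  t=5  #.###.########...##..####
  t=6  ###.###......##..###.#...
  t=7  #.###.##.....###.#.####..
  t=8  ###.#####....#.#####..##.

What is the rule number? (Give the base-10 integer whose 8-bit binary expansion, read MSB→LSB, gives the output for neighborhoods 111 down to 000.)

124

  ### -> .   bit 7 = 0  t=0,i=0
  ##. -> #   bit 6 = 1  t=0,i=1
  #.# -> #   bit 5 = 1  t=0,i=2
  #.. -> #   bit 4 = 1  t=0,i=21
  .## -> #   bit 3 = 1  t=0,i=3
  .#. -> #   bit 2 = 1  t=0,i=17
  ..# -> .   bit 1 = 0  t=0,i=22
  ... -> .   bit 0 = 0  t=1,i=8
  bits 01111100 = 124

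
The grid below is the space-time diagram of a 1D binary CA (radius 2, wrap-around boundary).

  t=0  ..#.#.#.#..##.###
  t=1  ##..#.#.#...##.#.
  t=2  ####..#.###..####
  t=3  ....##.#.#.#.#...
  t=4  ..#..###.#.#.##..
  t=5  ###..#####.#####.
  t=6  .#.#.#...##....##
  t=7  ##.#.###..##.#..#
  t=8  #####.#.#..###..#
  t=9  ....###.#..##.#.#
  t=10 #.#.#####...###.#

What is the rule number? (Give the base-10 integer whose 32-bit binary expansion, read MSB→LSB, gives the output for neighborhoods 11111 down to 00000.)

796293526

  ##### -> .   bit 31 = 0  t=2,i=0
  ####. -> .   bit 30 = 0  t=2,i=2
  ###.# -> #   bit 29 = 1  t=4,i=7
  ###.. -> .   bit 28 = 0  t=0,i=16
  ##.## -> #   bit 27 = 1  t=0,i=13
  ##.#. -> #   bit 26 = 1  t=1,i=14
  ##..# -> #   bit 25 = 1  t=0,i=0
  ##... -> #   bit 24 = 1  t=4,i=15
  #.### -> .   bit 23 = 0  t=0,i=14
  #.##. -> #   bit 22 = 1  t=1,i=0
  #.#.# -> #   bit 21 = 1  t=0,i=4
  #.#.. -> #   bit 20 = 1  t=0,i=8
  #..## -> .   bit 19 = 0  t=0,i=10
  #..#. -> #   bit 18 = 1  t=0,i=1
  #...# -> #   bit 17 = 1  t=1,i=10
  #.... -> .   bit 16 = 0  t=3,i=15
  .#### -> .   bit 15 = 0  t=2,i=14
  .###. -> #   bit 14 = 1  t=0,i=15
  .##.# -> #   bit 13 = 1  t=0,i=12
  .##.. -> #   bit 12 = 1  t=1,i=1
  .#.## -> #   bit 11 = 1  t=1,i=16
  .#.#. -> .   bit 10 = 0  t=0,i=3
  .#..# -> .   bit 9 = 0  t=0,i=9
  .#... -> #   bit 8 = 1  t=1,i=9
  ..### -> #   bit 7 = 1  t=2,i=13
  ..##. -> .   bit 6 = 0  t=0,i=11
  ..#.# -> .   bit 5 = 0  t=0,i=2
  ..#.. -> #   bit 4 = 1  t=4,i=2
  ...## -> .   bit 3 = 0  t=1,i=11
  ...#. -> #   bit 2 = 1  t=4,i=1
  ....# -> #   bit 1 = 1  t=3,i=2
  ..... -> .   bit 0 = 0  t=3,i=0
  bits 00101111011101100111100110010110 = 796293526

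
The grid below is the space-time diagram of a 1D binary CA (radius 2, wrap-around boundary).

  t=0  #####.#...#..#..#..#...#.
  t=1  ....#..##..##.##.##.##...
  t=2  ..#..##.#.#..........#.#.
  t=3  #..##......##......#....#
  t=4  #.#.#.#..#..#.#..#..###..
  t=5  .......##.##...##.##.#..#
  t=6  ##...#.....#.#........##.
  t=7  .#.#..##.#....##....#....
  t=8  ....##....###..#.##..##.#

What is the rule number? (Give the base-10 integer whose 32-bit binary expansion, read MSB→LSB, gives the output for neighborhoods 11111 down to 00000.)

  #####|.  b31=0 t=0,i=2
  ####.|.  b30=0 t=0,i=3
  ###.#|#  b29=1 t=0,i=4
  ###..|.  b28=0 t=4,i=22
  ##.##|.  b27=0 t=1,i=13
  ##.#.|.  b26=0 t=0,i=5
  ##..#|.  b25=0 t=1,i=9
  ##...|.  b24=0 t=1,i=22
  #.###|.  b23=0 t=0,i=0
  #.##.|.  b22=0 t=1,i=14
  #.#.#|.  b21=0 t=2,i=8
  #.#..|.  b20=0 t=0,i=6
  #..##|#  b19=1 t=1,i=6
  #..#.|#  b18=1 t=0,i=12
  #...#|#  b17=1 t=0,i=8
  #....|#  b16=1 t=1,i=23
  .####|.  b15=0 t=0,i=1
  .###.|#  b14=1 t=4,i=21
  .##.#|.  b13=0 t=1,i=12
  .##..|#  b12=1 t=1,i=8
  .#.##|.  b11=0 t=0,i=24
  .#.#.|.  b10=0 t=2,i=9
  .#..#|#  b9=1 t=0,i=11
  .#...|#  b8=1 t=0,i=7
  ..###|.  b7=0 t=4,i=20
  ..##.|.  b6=0 t=1,i=7
  ..#.#|.  b5=0 t=0,i=23
  ..#..|.  b4=0 t=0,i=10
  ...##|.  b3=0 t=3,i=10
  ...#.|.  b2=0 t=0,i=9
  ....#|#  b1=1 t=1,i=2
  .....|.  b0=0 t=1,i=0
  bits 00100000000011110101001100000010 = 537875202

537875202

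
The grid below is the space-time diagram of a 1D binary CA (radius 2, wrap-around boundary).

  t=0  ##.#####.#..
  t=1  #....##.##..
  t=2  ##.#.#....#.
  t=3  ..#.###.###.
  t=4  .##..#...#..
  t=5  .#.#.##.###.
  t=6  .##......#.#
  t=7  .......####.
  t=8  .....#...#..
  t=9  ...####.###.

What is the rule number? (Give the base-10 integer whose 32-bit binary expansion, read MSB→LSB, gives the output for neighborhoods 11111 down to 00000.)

  nb #####: next=#  (t=0,i=5, bit31=1)
  nb ####.: next=#  (t=0,i=6, bit30=1)
  nb ###.#: next=.  (t=0,i=7, bit29=0)
  nb ###..: next=.  (t=3,i=10, bit28=0)
  nb ##.##: next=.  (t=0,i=2, bit27=0)
  nb ##.#.: next=#  (t=0,i=8, bit26=1)
  nb ##..#: next=#  (t=1,i=10, bit25=1)
  nb ##...: next=.  (t=3,i=11, bit24=0)
  nb #.###: next=.  (t=0,i=3, bit23=0)
  nb #.##.: next=.  (t=1,i=8, bit22=0)
  nb #.#.#: next=.  (t=2,i=3, bit21=0)
  nb #.#..: next=#  (t=0,i=9, bit20=1)
  nb #..##: next=.  (t=0,i=11, bit19=0)
  nb #..#.: next=.  (t=1,i=11, bit18=0)
  nb #...#: next=.  (t=3,i=0, bit17=0)
  nb #....: next=.  (t=1,i=2, bit16=0)
  nb .####: next=.  (t=0,i=4, bit15=0)
  nb .###.: next=#  (t=3,i=5, bit14=1)
  nb .##.#: next=.  (t=0,i=1, bit13=0)
  nb .##..: next=.  (t=1,i=9, bit12=0)
  nb .#.##: next=.  (t=2,i=11, bit11=0)
  nb .#.#.: next=#  (t=2,i=4, bit10=1)
  nb .#..#: next=.  (t=0,i=10, bit9=0)
  nb .#...: next=#  (t=1,i=1, bit8=1)
  nb ..###: next=.  (t=7,i=7, bit7=0)
  nb ..##.: next=#  (t=0,i=0, bit6=1)
  nb ..#.#: next=#  (t=2,i=10, bit5=1)
  nb ..#..: next=#  (t=1,i=0, bit4=1)
  nb ...##: next=.  (t=1,i=4, bit3=0)
  nb ...#.: next=#  (t=2,i=9, bit2=1)
  nb ....#: next=#  (t=1,i=3, bit1=1)
  nb .....: next=.  (t=6,i=5, bit0=0)
  bits 11000110000100000100010101110110 = 3322955126

3322955126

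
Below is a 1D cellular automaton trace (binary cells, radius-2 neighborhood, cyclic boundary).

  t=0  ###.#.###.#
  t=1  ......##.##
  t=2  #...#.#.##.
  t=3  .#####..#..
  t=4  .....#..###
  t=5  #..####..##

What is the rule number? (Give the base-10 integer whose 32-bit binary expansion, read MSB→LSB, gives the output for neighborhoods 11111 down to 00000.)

432162678

  #####|.  b31=0 t=3,i=3
  ####.|.  b30=0 t=0,i=1
  ###.#|.  b29=0 t=0,i=2
  ###..|#  b28=1 t=3,i=5
  ##.##|#  b27=1 t=0,i=9
  ##.#.|.  b26=0 t=0,i=3
  ##..#|.  b25=0 t=3,i=6
  ##...|#  b24=1 t=1,i=0
  #.###|#  b23=1 t=0,i=6
  #.##.|#  b22=1 t=1,i=9
  #.#.#|.  b21=0 t=0,i=4
  #.#..|.  b20=0 t=2,i=0
  #..##|.  b19=0 t=4,i=7
  #..#.|.  b18=0 t=3,i=7
  #...#|#  b17=1 t=2,i=2
  #....|.  b16=0 t=1,i=1
  .####|.  b15=0 t=0,i=0
  .###.|#  b14=1 t=0,i=7
  .##.#|.  b13=0 t=1,i=7
  .##..|.  b12=0 t=1,i=10
  .#.##|.  b11=0 t=0,i=5
  .#.#.|#  b10=1 t=2,i=5
  .#..#|#  b9=1 t=4,i=6
  .#...|#  b8=1 t=2,i=1
  ..###|.  b7=0 t=3,i=1
  ..##.|#  b6=1 t=1,i=6
  ..#.#|#  b5=1 t=2,i=4
  ..#..|#  b4=1 t=3,i=8
  ...##|.  b3=0 t=1,i=5
  ...#.|#  b2=1 t=2,i=3
  ....#|#  b1=1 t=1,i=4
  .....|.  b0=0 t=1,i=2
  bits 00011001110000100100011101110110 = 432162678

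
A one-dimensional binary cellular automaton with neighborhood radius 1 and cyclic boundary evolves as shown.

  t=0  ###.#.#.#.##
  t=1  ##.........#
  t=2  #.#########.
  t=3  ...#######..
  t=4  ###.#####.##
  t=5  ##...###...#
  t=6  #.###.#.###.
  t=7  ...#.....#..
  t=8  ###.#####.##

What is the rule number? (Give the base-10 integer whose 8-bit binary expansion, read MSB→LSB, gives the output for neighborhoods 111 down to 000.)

  ### -> #   bit 7 = 1  t=0,i=0
  ##. -> .   bit 6 = 0  t=0,i=2
  #.# -> .   bit 5 = 0  t=0,i=3
  #.. -> #   bit 4 = 1  t=1,i=2
  .## -> .   bit 3 = 0  t=0,i=10
  .#. -> .   bit 2 = 0  t=0,i=4
  ..# -> #   bit 1 = 1  t=1,i=10
  ... -> #   bit 0 = 1  t=1,i=3
  bits 10010011 = 147

147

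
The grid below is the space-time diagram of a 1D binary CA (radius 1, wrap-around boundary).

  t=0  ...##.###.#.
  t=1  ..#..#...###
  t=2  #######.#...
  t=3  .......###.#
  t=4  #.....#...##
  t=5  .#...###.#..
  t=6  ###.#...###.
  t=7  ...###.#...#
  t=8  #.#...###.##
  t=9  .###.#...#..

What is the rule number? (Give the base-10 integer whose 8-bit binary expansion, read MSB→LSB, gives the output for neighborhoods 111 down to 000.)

  nb ###: next=.  (t=0,i=7, bit7=0)
  nb ##.: next=.  (t=0,i=4, bit6=0)
  nb #.#: next=#  (t=0,i=5, bit5=1)
  nb #..: next=#  (t=0,i=11, bit4=1)
  nb .##: next=.  (t=0,i=3, bit3=0)
  nb .#.: next=#  (t=0,i=10, bit2=1)
  nb ..#: next=#  (t=0,i=2, bit1=1)
  nb ...: next=.  (t=0,i=0, bit0=0)
  bits 00110110 = 54

54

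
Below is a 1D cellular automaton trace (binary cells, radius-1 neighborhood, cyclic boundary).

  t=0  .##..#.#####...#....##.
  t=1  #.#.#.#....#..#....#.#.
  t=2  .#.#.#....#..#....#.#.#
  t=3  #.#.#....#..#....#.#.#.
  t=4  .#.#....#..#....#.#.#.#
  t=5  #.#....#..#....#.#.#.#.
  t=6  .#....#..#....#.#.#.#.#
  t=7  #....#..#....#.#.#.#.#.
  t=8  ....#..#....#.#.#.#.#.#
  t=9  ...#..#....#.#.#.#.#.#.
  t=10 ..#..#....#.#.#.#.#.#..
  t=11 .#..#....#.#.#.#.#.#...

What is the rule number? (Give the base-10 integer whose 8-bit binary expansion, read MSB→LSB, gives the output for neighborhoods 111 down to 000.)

98

  [7] ### => .  t=0,i=8
  [6] ##. => #  t=0,i=2
  [5] #.# => #  t=0,i=6
  [4] #.. => .  t=0,i=3
  [3] .## => .  t=0,i=1
  [2] .#. => .  t=0,i=5
  [1] ..# => #  t=0,i=0
  [0] ... => .  t=0,i=13
  bits 01100010 = 98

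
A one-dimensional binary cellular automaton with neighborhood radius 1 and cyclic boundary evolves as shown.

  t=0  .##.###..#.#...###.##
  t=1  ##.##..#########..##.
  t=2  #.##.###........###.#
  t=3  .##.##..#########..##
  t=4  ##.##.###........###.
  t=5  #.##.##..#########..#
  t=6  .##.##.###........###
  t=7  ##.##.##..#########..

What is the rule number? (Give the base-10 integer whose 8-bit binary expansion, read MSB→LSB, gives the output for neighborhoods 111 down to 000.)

  nb ###: next=.  (t=0,i=5, bit7=0)
  nb ##.: next=.  (t=0,i=2, bit6=0)
  nb #.#: next=#  (t=0,i=0, bit5=1)
  nb #..: next=#  (t=0,i=7, bit4=1)
  nb .##: next=#  (t=0,i=1, bit3=1)
  nb .#.: next=#  (t=0,i=9, bit2=1)
  nb ..#: next=#  (t=0,i=8, bit1=1)
  nb ...: next=#  (t=0,i=13, bit0=1)
  bits 00111111 = 63

63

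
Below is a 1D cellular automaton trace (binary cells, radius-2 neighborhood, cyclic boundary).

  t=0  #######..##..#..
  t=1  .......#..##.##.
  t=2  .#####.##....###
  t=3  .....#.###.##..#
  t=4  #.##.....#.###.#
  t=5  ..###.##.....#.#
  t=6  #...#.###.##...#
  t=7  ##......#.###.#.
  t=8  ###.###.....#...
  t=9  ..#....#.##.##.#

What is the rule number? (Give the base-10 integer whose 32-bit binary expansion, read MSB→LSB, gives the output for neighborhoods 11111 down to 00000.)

  [31] ##### => .  t=0,i=2
  [30] ####. => .  t=0,i=5
  [29] ###.# => #  t=2,i=5
  [28] ###.. => .  t=0,i=6
  [27] ##.## => .  t=1,i=12
  [26] ##.#. => .  t=7,i=13
  [25] ##..# => #  t=0,i=7
  [24] ##... => #  t=1,i=15
  [23] #.### => .  t=2,i=1
  [22] #.##. => #  t=1,i=13
  [21] #.#.# => .  t=7,i=14
  [20] #.#.. => #  t=5,i=15
  [19] #..## => .  t=0,i=8
  [18] #..#. => .  t=0,i=12
  [17] #...# => .  t=6,i=2
  [16] #.... => .  t=1,i=0
  [15] .#### => .  t=0,i=1
  [14] .###. => .  t=2,i=14
  [13] .##.# => .  t=1,i=11
  [12] .##.. => #  t=0,i=10
  [11] .#.## => .  t=3,i=6
  [10] .#.#. => .  t=5,i=14
  [9] .#..# => #  t=0,i=14
  [8] .#... => #  t=3,i=0
  [7] ..### => .  t=0,i=0
  [6] ..##. => .  t=0,i=9
  [5] ..#.# => .  t=3,i=5
  [4] ..#.. => #  t=0,i=13
  [3] ...## => #  t=2,i=12
  [2] ...#. => .  t=1,i=6
  [1] ....# => #  t=1,i=5
  [0] ..... => #  t=1,i=1
  bits 00100011010100000001001100011011 = 592450331

592450331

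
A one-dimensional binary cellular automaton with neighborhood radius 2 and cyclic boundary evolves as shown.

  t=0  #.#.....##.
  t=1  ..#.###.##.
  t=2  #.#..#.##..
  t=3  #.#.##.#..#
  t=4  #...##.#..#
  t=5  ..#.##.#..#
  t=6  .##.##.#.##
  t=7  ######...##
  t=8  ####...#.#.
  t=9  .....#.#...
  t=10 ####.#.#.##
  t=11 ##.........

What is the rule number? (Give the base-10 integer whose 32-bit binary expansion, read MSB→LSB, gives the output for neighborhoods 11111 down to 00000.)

  [31] ##### => #  t=7,i=0
  [30] ####. => .  t=7,i=4
  [29] ###.# => .  t=1,i=6
  [28] ###.. => .  t=7,i=5
  [27] ##.## => #  t=1,i=7
  [26] ##.#. => .  t=0,i=10
  [25] ##..# => .  t=2,i=9
  [24] ##... => .  t=1,i=10
  [23] #.### => .  t=1,i=4
  [22] #.##. => #  t=1,i=8
  [21] #.#.# => .  t=0,i=0
  [20] #.#.. => #  t=0,i=2
  [19] #..## => .  t=3,i=9
  [18] #..#. => #  t=2,i=4
  [17] #...# => #  t=1,i=0
  [16] #.... => #  t=0,i=4
  [15] .#### => .  t=7,i=10
  [14] .###. => #  t=1,i=5
  [13] .##.# => #  t=0,i=9
  [12] .##.. => .  t=1,i=9
  [11] .#.## => .  t=1,i=3
  [10] .#.#. => .  t=0,i=1
  [9] .#..# => .  t=2,i=3
  [8] .#... => .  t=0,i=3
  [7] ..### => #  t=7,i=9
  [6] ..##. => #  t=0,i=8
  [5] ..#.# => #  t=1,i=2
  [4] ..#.. => #  t=5,i=10
  [3] ...## => .  t=0,i=7
  [2] ...#. => .  t=1,i=1
  [1] ....# => #  t=0,i=6
  [0] ..... => #  t=0,i=5
  bits 10001000010101110110000011110011 = 2287427827

2287427827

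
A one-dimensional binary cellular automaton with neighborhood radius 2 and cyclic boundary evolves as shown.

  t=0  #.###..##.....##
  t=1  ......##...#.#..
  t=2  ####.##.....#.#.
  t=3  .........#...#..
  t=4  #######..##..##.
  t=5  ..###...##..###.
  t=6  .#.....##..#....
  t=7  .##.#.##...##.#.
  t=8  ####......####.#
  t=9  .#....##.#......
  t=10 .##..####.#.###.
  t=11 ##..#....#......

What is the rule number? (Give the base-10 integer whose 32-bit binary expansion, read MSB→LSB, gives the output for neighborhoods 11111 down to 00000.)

2215126873

  #####|#  b31=1 t=4,i=2
  ####.|.  b30=0 t=2,i=2
  ###.#|.  b29=0 t=0,i=0
  ###..|.  b28=0 t=0,i=4
  ##.##|.  b27=0 t=0,i=1
  ##.#.|#  b26=1 t=7,i=3
  ##..#|.  b25=0 t=0,i=5
  ##...|.  b24=0 t=0,i=9
  #.###|.  b23=0 t=0,i=2
  #.##.|.  b22=0 t=2,i=5
  #.#.#|.  b21=0 t=2,i=14
  #.#..|.  b20=0 t=1,i=13
  #..##|#  b19=1 t=0,i=6
  #..#.|.  b18=0 t=6,i=10
  #...#|.  b17=0 t=1,i=9
  #....|.  b16=0 t=0,i=10
  .####|.  b15=0 t=2,i=1
  .###.|.  b14=0 t=0,i=3
  .##.#|#  b13=1 t=4,i=14
  .##..|.  b12=0 t=0,i=8
  .#.##|.  b11=0 t=2,i=15
  .#.#.|#  b10=1 t=1,i=12
  .#..#|#  b9=1 t=7,i=15
  .#...|#  b8=1 t=1,i=14
  ..###|.  b7=0 t=0,i=14
  ..##.|#  b6=1 t=0,i=7
  ..#.#|.  b5=0 t=1,i=11
  ..#..|#  b4=1 t=3,i=9
  ...##|#  b3=1 t=0,i=13
  ...#.|.  b2=0 t=1,i=10
  ....#|.  b1=0 t=0,i=12
  .....|#  b0=1 t=0,i=11
  bits 10000100000010000010011101011001 = 2215126873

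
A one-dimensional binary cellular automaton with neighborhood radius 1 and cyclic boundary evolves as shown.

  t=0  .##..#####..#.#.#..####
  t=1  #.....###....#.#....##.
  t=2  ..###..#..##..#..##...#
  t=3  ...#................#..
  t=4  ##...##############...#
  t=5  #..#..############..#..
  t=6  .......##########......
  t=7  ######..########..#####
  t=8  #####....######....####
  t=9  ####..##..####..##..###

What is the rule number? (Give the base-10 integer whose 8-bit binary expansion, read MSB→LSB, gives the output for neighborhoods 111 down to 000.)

  [7] ### => #  t=0,i=6
  [6] ##. => .  t=0,i=2
  [5] #.# => #  t=0,i=0
  [4] #.. => .  t=0,i=3
  [3] .## => .  t=0,i=1
  [2] .#. => .  t=0,i=12
  [1] ..# => .  t=0,i=4
  [0] ... => #  t=1,i=2
  bits 10100001 = 161

161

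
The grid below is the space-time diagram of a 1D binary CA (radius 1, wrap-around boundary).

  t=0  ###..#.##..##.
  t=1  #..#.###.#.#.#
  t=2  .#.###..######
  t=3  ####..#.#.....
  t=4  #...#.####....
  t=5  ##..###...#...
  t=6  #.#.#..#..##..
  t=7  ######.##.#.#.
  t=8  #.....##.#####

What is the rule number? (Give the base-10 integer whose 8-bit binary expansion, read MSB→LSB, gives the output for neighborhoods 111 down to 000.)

60

  nb ###: next=.  (t=0,i=1, bit7=0)
  nb ##.: next=.  (t=0,i=2, bit6=0)
  nb #.#: next=#  (t=0,i=6, bit5=1)
  nb #..: next=#  (t=0,i=3, bit4=1)
  nb .##: next=#  (t=0,i=0, bit3=1)
  nb .#.: next=#  (t=0,i=5, bit2=1)
  nb ..#: next=.  (t=0,i=4, bit1=0)
  nb ...: next=.  (t=3,i=10, bit0=0)
  bits 00111100 = 60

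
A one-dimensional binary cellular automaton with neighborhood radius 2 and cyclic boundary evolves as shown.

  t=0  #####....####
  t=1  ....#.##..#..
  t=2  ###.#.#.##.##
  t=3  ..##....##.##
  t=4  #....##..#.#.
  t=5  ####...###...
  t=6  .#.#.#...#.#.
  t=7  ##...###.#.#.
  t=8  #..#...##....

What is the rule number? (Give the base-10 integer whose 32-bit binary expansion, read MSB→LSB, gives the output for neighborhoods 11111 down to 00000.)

  ##### -> .   bit 31 = 0  t=0,i=0
  ####. -> .   bit 30 = 0  t=0,i=3
  ###.# -> #   bit 29 = 1  t=2,i=2
  ###.. -> #   bit 28 = 1  t=0,i=4
  ##.## -> .   bit 27 = 0  t=2,i=10
  ##.#. -> #   bit 26 = 1  t=2,i=3
  ##..# -> #   bit 25 = 1  t=1,i=8
  ##... -> .   bit 24 = 0  t=0,i=5
  #.### -> #   bit 23 = 1  t=2,i=11
  #.##. -> #   bit 22 = 1  t=1,i=6
  #.#.# -> .   bit 21 = 0  t=2,i=4
  #.#.. -> #   bit 20 = 1  t=4,i=0
  #..## -> .   bit 19 = 0  t=3,i=1
  #..#. -> #   bit 18 = 1  t=1,i=9
  #...# -> #   bit 17 = 1  t=5,i=5
  #.... -> #   bit 16 = 1  t=0,i=6
  .#### -> #   bit 15 = 1  t=0,i=10
  .###. -> .   bit 14 = 0  t=5,i=8
  .##.# -> #   bit 13 = 1  t=2,i=9
  .##.. -> .   bit 12 = 0  t=1,i=7
  .#.## -> .   bit 11 = 0  t=1,i=5
  .#.#. -> .   bit 10 = 0  t=2,i=5
  .#..# -> .   bit 9 = 0  t=6,i=12
  .#... -> #   bit 8 = 1  t=1,i=11
  ..### -> .   bit 7 = 0  t=0,i=9
  ..##. -> .   bit 6 = 0  t=3,i=2
  ..#.# -> #   bit 5 = 1  t=1,i=4
  ..#.. -> .   bit 4 = 0  t=1,i=10
  ...## -> .   bit 3 = 0  t=0,i=8
  ...#. -> .   bit 2 = 0  t=1,i=3
  ....# -> #   bit 1 = 1  t=0,i=7
  ..... -> #   bit 0 = 1  t=1,i=0
  bits 00110110110101111010000100100011 = 920101155

920101155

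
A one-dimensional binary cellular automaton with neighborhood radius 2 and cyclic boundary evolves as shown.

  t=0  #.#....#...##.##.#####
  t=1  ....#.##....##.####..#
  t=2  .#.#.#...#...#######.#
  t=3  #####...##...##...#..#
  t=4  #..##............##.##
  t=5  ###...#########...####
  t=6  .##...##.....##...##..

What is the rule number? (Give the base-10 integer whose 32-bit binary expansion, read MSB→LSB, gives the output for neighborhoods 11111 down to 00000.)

  nb #####: next=.  (t=0,i=19, bit31=0)
  nb ####.: next=#  (t=0,i=21, bit30=1)
  nb ###.#: next=.  (t=0,i=0, bit29=0)
  nb ###..: next=#  (t=1,i=18, bit28=1)
  nb ##.##: next=#  (t=0,i=13, bit27=1)
  nb ##.#.: next=.  (t=0,i=1, bit26=0)
  nb ##..#: next=#  (t=1,i=19, bit25=1)
  nb ##...: next=.  (t=1,i=8, bit24=0)
  nb #.###: next=#  (t=0,i=17, bit23=1)
  nb #.##.: next=.  (t=0,i=14, bit22=0)
  nb #.#.#: next=#  (t=2,i=1, bit21=1)
  nb #.#..: next=.  (t=0,i=2, bit20=0)
  nb #..##: next=#  (t=3,i=20, bit19=1)
  nb #..#.: next=.  (t=1,i=20, bit18=0)
  nb #...#: next=.  (t=0,i=9, bit17=0)
  nb #....: next=#  (t=0,i=4, bit16=1)
  nb .####: next=#  (t=0,i=18, bit15=1)
  nb .###.: next=#  (t=4,i=21, bit14=1)
  nb .##.#: next=#  (t=0,i=12, bit13=1)
  nb .##..: next=.  (t=1,i=7, bit12=0)
  nb .#.##: next=#  (t=1,i=5, bit11=1)
  nb .#.#.: next=#  (t=2,i=0, bit10=1)
  nb .#..#: next=.  (t=3,i=19, bit9=0)
  nb .#...: next=.  (t=0,i=3, bit8=0)
  nb ..###: next=#  (t=2,i=13, bit7=1)
  nb ..##.: next=.  (t=0,i=11, bit6=0)
  nb ..#.#: next=.  (t=1,i=4, bit5=0)
  nb ..#..: next=#  (t=0,i=7, bit4=1)
  nb ...##: next=.  (t=0,i=10, bit3=0)
  nb ...#.: next=#  (t=0,i=6, bit2=1)
  nb ....#: next=.  (t=0,i=5, bit1=0)
  nb .....: next=#  (t=4,i=7, bit0=1)
  bits 01011010101010011110110010010101 = 1521085589

1521085589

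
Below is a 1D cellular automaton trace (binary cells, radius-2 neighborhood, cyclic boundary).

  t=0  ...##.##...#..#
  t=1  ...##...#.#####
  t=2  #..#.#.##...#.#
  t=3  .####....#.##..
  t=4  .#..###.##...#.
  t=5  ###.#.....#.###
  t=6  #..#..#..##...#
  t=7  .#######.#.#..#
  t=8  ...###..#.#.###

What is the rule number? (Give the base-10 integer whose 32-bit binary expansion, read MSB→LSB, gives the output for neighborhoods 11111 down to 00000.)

2533697268

  #####|#  b31=1 t=1,i=12
  ####.|.  b30=0 t=1,i=13
  ###.#|.  b29=0 t=4,i=6
  ###..|#  b28=1 t=1,i=14
  ##.##|.  b27=0 t=0,i=5
  ##.#.|#  b26=1 t=5,i=3
  ##..#|#  b25=1 t=2,i=1
  ##...|#  b24=1 t=0,i=8
  #.###|.  b23=0 t=1,i=10
  #.##.|.  b22=0 t=0,i=6
  #.#.#|.  b21=0 t=2,i=5
  #.#..|.  b20=0 t=5,i=4
  #..##|.  b19=0 t=4,i=3
  #..#.|#  b18=1 t=0,i=13
  #...#|.  b17=0 t=0,i=1
  #....|#  b16=1 t=3,i=6
  .####|.  b15=0 t=1,i=11
  .###.|.  b14=0 t=4,i=5
  .##.#|#  b13=1 t=0,i=4
  .##..|.  b12=0 t=0,i=7
  .#.##|.  b11=0 t=1,i=9
  .#.#.|#  b10=1 t=2,i=4
  .#..#|#  b9=1 t=0,i=12
  .#...|.  b8=0 t=0,i=0
  ..###|#  b7=1 t=3,i=1
  ..##.|#  b6=1 t=0,i=3
  ..#.#|#  b5=1 t=1,i=8
  ..#..|#  b4=1 t=0,i=11
  ...##|.  b3=0 t=0,i=2
  ...#.|#  b2=1 t=0,i=10
  ....#|.  b1=0 t=3,i=7
  .....|.  b0=0 t=5,i=7
  bits 10010111000001010010011011110100 = 2533697268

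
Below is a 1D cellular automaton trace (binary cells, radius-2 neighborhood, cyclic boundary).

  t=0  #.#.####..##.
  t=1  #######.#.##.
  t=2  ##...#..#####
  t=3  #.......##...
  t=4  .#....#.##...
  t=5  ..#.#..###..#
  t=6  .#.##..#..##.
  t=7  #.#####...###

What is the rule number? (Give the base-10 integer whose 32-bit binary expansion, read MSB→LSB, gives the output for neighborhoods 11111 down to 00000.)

  [31] ##### => .  t=1,i=2
  [30] ####. => #  t=0,i=6
  [29] ###.# => .  t=1,i=6
  [28] ###.. => .  t=0,i=7
  [27] ##.## => #  t=1,i=12
  [26] ##.#. => .  t=0,i=12
  [25] ##..# => #  t=0,i=8
  [24] ##... => .  t=2,i=2
  [23] #.### => #  t=0,i=4
  [22] #.##. => #  t=1,i=10
  [21] #.#.# => #  t=0,i=0
  [20] #.#.. => #  t=5,i=4
  [19] #..## => .  t=0,i=9
  [18] #..#. => #  t=5,i=1
  [17] #...# => .  t=2,i=3
  [16] #.... => .  t=3,i=2
  [15] .#### => #  t=0,i=5
  [14] .###. => .  t=5,i=8
  [13] .##.# => #  t=0,i=11
  [12] .##.. => #  t=3,i=9
  [11] .#.## => #  t=0,i=3
  [10] .#.#. => #  t=0,i=1
  [9] .#..# => .  t=2,i=6
  [8] .#... => #  t=3,i=1
  [7] ..### => #  t=2,i=8
  [6] ..##. => #  t=0,i=10
  [5] ..#.# => .  t=4,i=6
  [4] ..#.. => .  t=2,i=5
  [3] ...## => .  t=3,i=7
  [2] ...#. => .  t=2,i=4
  [1] ....# => #  t=3,i=6
  [0] ..... => .  t=3,i=3
  bits 01001010111101001011110111000010 = 1257553346

1257553346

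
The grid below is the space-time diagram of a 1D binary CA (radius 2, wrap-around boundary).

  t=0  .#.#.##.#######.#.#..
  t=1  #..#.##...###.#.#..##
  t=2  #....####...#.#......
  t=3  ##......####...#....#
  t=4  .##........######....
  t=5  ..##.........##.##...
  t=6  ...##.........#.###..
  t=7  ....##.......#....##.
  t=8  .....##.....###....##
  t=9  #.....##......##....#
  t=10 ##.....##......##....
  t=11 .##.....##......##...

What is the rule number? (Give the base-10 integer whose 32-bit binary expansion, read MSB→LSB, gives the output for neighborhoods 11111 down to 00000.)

2976002324

  nb #####: next=#  (t=0,i=10, bit31=1)
  nb ####.: next=.  (t=0,i=13, bit30=0)
  nb ###.#: next=#  (t=0,i=14, bit29=1)
  nb ###..: next=#  (t=1,i=0, bit28=1)
  nb ##.##: next=.  (t=0,i=7, bit27=0)
  nb ##.#.: next=.  (t=0,i=15, bit26=0)
  nb ##..#: next=.  (t=1,i=1, bit25=0)
  nb ##...: next=#  (t=1,i=7, bit24=1)
  nb #.###: next=.  (t=0,i=8, bit23=0)
  nb #.##.: next=#  (t=0,i=5, bit22=1)
  nb #.#.#: next=#  (t=0,i=3, bit21=1)
  nb #.#..: next=.  (t=0,i=18, bit20=0)
  nb #..##: next=.  (t=1,i=18, bit19=0)
  nb #..#.: next=.  (t=1,i=2, bit18=0)
  nb #...#: next=#  (t=0,i=20, bit17=1)
  nb #....: next=.  (t=2,i=2, bit16=0)
  nb .####: next=.  (t=0,i=9, bit15=0)
  nb .###.: next=.  (t=1,i=11, bit14=0)
  nb .##.#: next=#  (t=0,i=6, bit13=1)
  nb .##..: next=#  (t=1,i=6, bit12=1)
  nb .#.##: next=.  (t=0,i=4, bit11=0)
  nb .#.#.: next=.  (t=0,i=2, bit10=0)
  nb .#..#: next=.  (t=1,i=17, bit9=0)
  nb .#...: next=#  (t=0,i=19, bit8=1)
  nb ..###: next=.  (t=1,i=10, bit7=0)
  nb ..##.: next=.  (t=4,i=1, bit6=0)
  nb ..#.#: next=.  (t=0,i=1, bit5=0)
  nb ..#..: next=#  (t=2,i=0, bit4=1)
  nb ...##: next=.  (t=1,i=9, bit3=0)
  nb ...#.: next=#  (t=0,i=0, bit2=1)
  nb ....#: next=.  (t=2,i=3, bit1=0)
  nb .....: next=.  (t=2,i=17, bit0=0)
  bits 10110001011000100011000100010100 = 2976002324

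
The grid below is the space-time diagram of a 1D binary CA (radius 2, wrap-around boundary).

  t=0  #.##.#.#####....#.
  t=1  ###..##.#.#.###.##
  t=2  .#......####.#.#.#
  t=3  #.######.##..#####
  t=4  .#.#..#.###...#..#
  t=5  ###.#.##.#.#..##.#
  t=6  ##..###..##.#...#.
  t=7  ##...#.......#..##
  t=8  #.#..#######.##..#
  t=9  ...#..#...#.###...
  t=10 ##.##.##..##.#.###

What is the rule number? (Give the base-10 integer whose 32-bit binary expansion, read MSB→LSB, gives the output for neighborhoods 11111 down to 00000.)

  ##### -> .   bit 31 = 0  t=0,i=9
  ####. -> #   bit 30 = 1  t=0,i=10
  ###.# -> .   bit 29 = 0  t=1,i=14
  ###.. -> .   bit 28 = 0  t=0,i=11
  ##.## -> #   bit 27 = 1  t=1,i=15
  ##.#. -> .   bit 26 = 0  t=0,i=4
  ##..# -> .   bit 25 = 0  t=1,i=3
  ##... -> #   bit 24 = 1  t=0,i=12
  #.### -> .   bit 23 = 0  t=0,i=7
  #.##. -> #   bit 22 = 1  t=0,i=2
  #.#.# -> #   bit 21 = 1  t=0,i=0
  #.#.. -> .   bit 20 = 0  t=2,i=1
  #..## -> .   bit 19 = 0  t=1,i=4
  #..#. -> .   bit 18 = 0  t=4,i=5
  #...# -> .   bit 17 = 0  t=4,i=12
  #.... -> #   bit 16 = 1  t=0,i=13
  .#### -> #   bit 15 = 1  t=0,i=8
  .###. -> #   bit 14 = 1  t=1,i=13
  .##.# -> .   bit 13 = 0  t=0,i=3
  .##.. -> #   bit 12 = 1  t=3,i=10
  .#.## -> #   bit 11 = 1  t=0,i=1
  .#.#. -> #   bit 10 = 1  t=0,i=17
  .#..# -> #   bit 9 = 1  t=4,i=4
  .#... -> #   bit 8 = 1  t=2,i=2
  ..### -> .   bit 7 = 0  t=2,i=8
  ..##. -> .   bit 6 = 0  t=1,i=5
  ..#.# -> #   bit 5 = 1  t=0,i=16
  ..#.. -> #   bit 4 = 1  t=4,i=14
  ...## -> #   bit 3 = 1  t=2,i=7
  ...#. -> .   bit 2 = 0  t=0,i=15
  ....# -> #   bit 1 = 1  t=0,i=14
  ..... -> #   bit 0 = 1  t=2,i=4
  bits 01001001011000011101111100111011 = 1231150907

1231150907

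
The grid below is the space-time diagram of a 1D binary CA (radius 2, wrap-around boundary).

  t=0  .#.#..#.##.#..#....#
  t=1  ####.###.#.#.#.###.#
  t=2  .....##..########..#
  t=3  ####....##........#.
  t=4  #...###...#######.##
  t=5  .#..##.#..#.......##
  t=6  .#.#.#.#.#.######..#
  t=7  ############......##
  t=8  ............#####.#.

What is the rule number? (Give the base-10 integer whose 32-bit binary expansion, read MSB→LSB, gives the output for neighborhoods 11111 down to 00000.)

  ##### -> .   bit 31 = 0  t=1,i=1
  ####. -> .   bit 30 = 0  t=1,i=2
  ###.# -> .   bit 29 = 0  t=1,i=3
  ###.. -> .   bit 28 = 0  t=2,i=16
  ##.## -> .   bit 27 = 0  t=1,i=4
  ##.#. -> .   bit 26 = 0  t=0,i=10
  ##..# -> .   bit 25 = 0  t=2,i=7
  ##... -> #   bit 24 = 1  t=3,i=4
  #.### -> #   bit 23 = 1  t=1,i=5
  #.##. -> .   bit 22 = 0  t=0,i=8
  #.#.# -> #   bit 21 = 1  t=0,i=1
  #.#.. -> #   bit 20 = 1  t=0,i=3
  #..## -> #   bit 19 = 1  t=2,i=8
  #..#. -> #   bit 18 = 1  t=0,i=5
  #...# -> .   bit 17 = 0  t=4,i=2
  #.... -> #   bit 16 = 1  t=0,i=16
  .#### -> .   bit 15 = 0  t=1,i=0
  .###. -> #   bit 14 = 1  t=1,i=6
  .##.# -> #   bit 13 = 1  t=0,i=9
  .##.. -> .   bit 12 = 0  t=2,i=6
  .#.## -> #   bit 11 = 1  t=0,i=7
  .#.#. -> #   bit 10 = 1  t=0,i=0
  .#..# -> .   bit 9 = 0  t=0,i=4
  .#... -> #   bit 8 = 1  t=0,i=15
  ..### -> #   bit 7 = 1  t=2,i=9
  ..##. -> .   bit 6 = 0  t=2,i=5
  ..#.# -> #   bit 5 = 1  t=0,i=6
  ..#.. -> .   bit 4 = 0  t=0,i=14
  ...## -> .   bit 3 = 0  t=2,i=4
  ...#. -> .   bit 2 = 0  t=0,i=18
  ....# -> #   bit 1 = 1  t=0,i=17
  ..... -> #   bit 0 = 1  t=2,i=2
  bits 00000001101111010110110110100011 = 29191587

29191587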